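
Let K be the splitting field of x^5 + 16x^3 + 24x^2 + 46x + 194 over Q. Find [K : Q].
The degree of the splitting field over Q equals the order of the Galois group, so first determine the group. The polynomial f is an irreducible quintic over Q, so G = Gal(f/Q) is a transitive subgroup of S_5: one of C_5 (5T1, order 5), D_5 (5T2, order 10), F_20 (5T3, order 20), A_5 (5T4, order 60) or S_5 (5T5, order 120). The discriminant of f is 37149830992, which is not a perfect square, so G is not contained in A_5. The transitive groups of degree 5 not contained in A_5 are: F_20 (5T3, order 20), S_5 (5T5, order 120). By Dedekind's theorem, for a prime p not dividing disc(f) the degrees of the irreducible factors of f mod p form the cycle type of an element of G. Factoring f modulo the 5 such primes p <= 13 (skipping 2, which divides the discriminant), each new pattern first appears at: mod 3: f = (x^5 + x^3 + x + 2), pattern 5; mod 5: f = (x + 1)(x^4 + 4x^3 + 2x^2 + 2x + 4), pattern 4+1; mod 13: f = (x + 3)(x + 8)(x^3 + 2x^2 + 9x + 7), pattern 3+1+1. No other pattern occurs in this range, so the set of observed cycle types is {5, 4+1, 3+1+1}. Among the candidates above, the only group containing elements of all these cycle types is S_5 (5T5) — F_20 (5T3) lacks at least one of them. Hence G = S_5 (5T5), of order 120. The Galois group S_5 (5T5) has order 120, so the splitting field has degree 120 over Q.

120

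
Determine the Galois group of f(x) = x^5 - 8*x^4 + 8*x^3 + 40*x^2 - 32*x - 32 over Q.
The polynomial f is an irreducible quintic over Q, so G = Gal(f/Q) is a transitive subgroup of S_5: one of C_5 (5T1, order 5), D_5 (5T2, order 10), F_20 (5T3, order 20), A_5 (5T4, order 60) or S_5 (5T5, order 120). The discriminant of f is 15352201216 = 123904^2, a perfect square, so G is contained in A_5. The transitive groups of degree 5 contained in A_5 are: C_5 (5T1, order 5), D_5 (5T2, order 10), A_5 (5T4, order 60). By Dedekind's theorem, for a prime p not dividing disc(f) the degrees of the irreducible factors of f mod p form the cycle type of an element of G. Factoring f modulo the 14 such primes p <= 53 (skipping 2, 11, which divide the discriminant), each new pattern first appears at: mod 3: f = (x^5 + x^4 + 2x^3 + x^2 + x + 1), pattern 5; mod 23: f = (x + 1)(x + 9)(x + 13)(x + 16)(x + 22), pattern 1+1+1+1+1. No other pattern occurs in this range, so the set of observed cycle types is {5, 1+1+1+1+1}. The candidates containing elements of all these cycle types are C_5 (5T1) of order 5, D_5 (5T2) of order 10, A_5 (5T4) of order 60; the others are excluded. The observed types are precisely the cycle types that occur in C_5 (5T1). Each of the other remaining candidates has further cycle types, and by the Chebotarev density theorem the matching factorization patterns would occur for a proportion of primes equal to their share of the group: D_5 (5T2) additionally contains elements of type 2+2+1 (5 of its 10 elements, about 50% of primes); A_5 (5T4) additionally contains elements of type 3+1+1, 2+2+1 (35 of its 60 elements, about 58% of primes). None of the 14 primes tested shows any such pattern (for each of these groups the chance of that is below 10^-4), which rules them out. Hence G = C_5 (5T1), of order 5.

C_5 (order 5)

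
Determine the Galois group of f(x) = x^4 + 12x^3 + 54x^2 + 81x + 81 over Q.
S_4 (order 24)

The polynomial is an irreducible quartic over Q and its discriminant is 121699989, which is not a perfect square, so the Galois group is not contained in A_4. The resolvent cubic y^3 - 54*y^2 + 648*y - 729 is irreducible over Q. An irreducible resolvent with non-square discriminant gives S_4.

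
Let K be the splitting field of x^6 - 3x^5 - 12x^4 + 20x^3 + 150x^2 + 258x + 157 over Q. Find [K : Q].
18

The degree of the splitting field over Q equals the order of the Galois group, so first determine the group. The polynomial f is an irreducible sextic over Q, so G = Gal(f/Q) is one of the 16 transitive subgroups 6T1, ..., 6T16 of S_6. The discriminant of f is -747824418170163, which is not a perfect square, so G is not contained in A_6. The transitive groups of degree 6 not contained in A_6 are: C_6 (6T1, order 6), S_3 (6T2, order 6), D_6 (6T3, order 12), C_3 x S_3 (6T5, order 18), A_4 x C_2 (6T6, order 24), S_4 (6T8, order 24), S_3 x S_3 (6T9, order 36), S_4 x C_2 (6T11, order 48), (S_3 x S_3) : C_2 (6T13, order 72), PGL(2,5) (6T14, order 120), S_6 (6T16, order 720). By Dedekind's theorem, for a prime p not dividing disc(f) the degrees of the irreducible factors of f mod p form the cycle type of an element of G. Factoring f modulo the 33 such primes p <= 149 (skipping 3, 43, which divide the discriminant), each new pattern first appears at: mod 2: f = (x^6 + x^5 + 1), pattern 6; mod 7: f = (x + 1)(x + 2)(x + 3)(x^3 + 5x^2 + 3x + 4), pattern 3+1+1+1; mod 17: f = (x^2 + 5x + 13)(x^2 + 12x + 16)(x^2 + 14x + 1), pattern 2+2+2; mod 19: f = (x^3 + 2x^2 + 12x + 18)(x^3 + 14x^2 + 5x + 14), pattern 3+3; mod 73: f = (x + 11)(x + 27)(x + 28)(x + 30)(x + 58)(x + 62), pattern 1+1+1+1+1+1. No other pattern occurs in this range, so the set of observed cycle types is {6, 3+1+1+1, 2+2+2, 3+3, 1+1+1+1+1+1}. The candidates containing elements of all these cycle types are C_3 x S_3 (6T5) of order 18, S_3 x S_3 (6T9) of order 36, (S_3 x S_3) : C_2 (6T13) of order 72, S_6 (6T16) of order 720; the others are excluded. The observed types are precisely the cycle types that occur in C_3 x S_3 (6T5). Each of the other remaining candidates has further cycle types, and by the Chebotarev density theorem the matching factorization patterns would occur for a proportion of primes equal to their share of the group: S_3 x S_3 (6T9) additionally contains elements of type 2+2+1+1 (9 of its 36 elements, about 25% of primes); (S_3 x S_3) : C_2 (6T13) additionally contains elements of type 4+2, 3+2+1, 2+2+1+1, 2+1+1+1+1 (45 of its 72 elements, about 62% of primes); S_6 (6T16) additionally contains elements of type 5+1, 4+2, 4+1+1, 3+2+1, 2+2+1+1, 2+1+1+1+1 (504 of its 720 elements, about 70% of primes). None of the 33 primes tested shows any such pattern (for each of these groups the chance of that is below 10^-4), which rules them out. Hence G = C_3 x S_3 (6T5), of order 18. The Galois group C_3 x S_3 (6T5) has order 18, so the splitting field has degree 18 over Q.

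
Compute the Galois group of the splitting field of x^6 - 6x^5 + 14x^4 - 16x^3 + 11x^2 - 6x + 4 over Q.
The polynomial f is an irreducible sextic over Q, so G = Gal(f/Q) is one of the 16 transitive subgroups 6T1, ..., 6T16 of S_6. The discriminant of f is -5120000, which is not a perfect square, so G is not contained in A_6. The transitive groups of degree 6 not contained in A_6 are: C_6 (6T1, order 6), S_3 (6T2, order 6), D_6 (6T3, order 12), C_3 x S_3 (6T5, order 18), A_4 x C_2 (6T6, order 24), S_4 (6T8, order 24), S_3 x S_3 (6T9, order 36), S_4 x C_2 (6T11, order 48), (S_3 x S_3) : C_2 (6T13, order 72), PGL(2,5) (6T14, order 120), S_6 (6T16, order 720). By Dedekind's theorem, for a prime p not dividing disc(f) the degrees of the irreducible factors of f mod p form the cycle type of an element of G. Factoring f modulo the 22 such primes p <= 89 (skipping 2, 5, which divide the discriminant), each new pattern first appears at: mod 3: f = (x^3 + x^2 + x + 2)(x^3 + 2x^2 + 2x + 2), pattern 3+3; mod 7: f = (x^2 + 4x + 1)(x^2 + 5x + 3)(x^2 + 6x + 6), pattern 2+2+2; mod 13: f = (x + 3)(x + 8)(x^4 + 9x^3 + 8x^2 + 5x + 11), pattern 4+1+1; mod 43: f = (x + 11)(x + 30)(x^2 + 41x + 5)(x^2 + 41x + 11), pattern 2+2+1+1. No other pattern occurs in this range, so the set of observed cycle types is {3+3, 2+2+2, 4+1+1, 2+2+1+1}. The candidates containing elements of all these cycle types are S_4 (6T8) of order 24, S_4 x C_2 (6T11) of order 48, PGL(2,5) (6T14) of order 120, S_6 (6T16) of order 720; the others are excluded. The observed types are precisely the cycle types that occur in S_4 (6T8) (apart from the identity). Each of the other remaining candidates has further cycle types, and by the Chebotarev density theorem the matching factorization patterns would occur for a proportion of primes equal to their share of the group: S_4 x C_2 (6T11) additionally contains elements of type 6, 4+2, 2+1+1+1+1 (17 of its 48 elements, about 35% of primes); PGL(2,5) (6T14) additionally contains elements of type 6, 5+1 (44 of its 120 elements, about 37% of primes); S_6 (6T16) additionally contains elements of type 6, 5+1, 4+2, 3+2+1, 3+1+1+1, 2+1+1+1+1 (529 of its 720 elements, about 73% of primes). None of the 22 primes tested shows any such pattern (for each of these groups the chance of that is below 10^-4), which rules them out. Hence G = S_4 (6T8), of order 24.

S_4, S_4(6c), the S_4-action on 6 points not in A_6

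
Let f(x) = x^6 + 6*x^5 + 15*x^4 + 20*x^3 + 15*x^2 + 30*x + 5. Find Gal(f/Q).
A_6, the alternating group on 6 letters

The polynomial f is an irreducible sextic over Q, so G = Gal(f/Q) is one of the 16 transitive subgroups 6T1, ..., 6T16 of S_6. The discriminant of f is 746496000000 = 864000^2, a perfect square, so G is contained in A_6. The transitive groups of degree 6 contained in A_6 are: A_4 (6T4, order 12), S_4 (6T7, order 24), (C_3 x C_3) : C_4 (6T10, order 36), PSL(2,5) (6T12, order 60), A_6 (6T15, order 360). By Dedekind's theorem, for a prime p not dividing disc(f) the degrees of the irreducible factors of f mod p form the cycle type of an element of G. Factoring f modulo the 6 such primes p <= 23 (skipping 2, 3, 5, which divide the discriminant), each new pattern first appears at: mod 7: f = (x + 4)(x^5 + 2x^4 + 6x^2 + 5x + 3), pattern 5+1; mod 23: f = (x + 8)(x + 13)(x + 22)(x^3 + 9x^2 + 5x + 13), pattern 3+1+1+1. No other pattern occurs in this range, so the set of observed cycle types is {5+1, 3+1+1+1}. Among the candidates above, the only group containing elements of all these cycle types is A_6 (6T15) — each of A_4 (6T4), S_4 (6T7), (C_3 x C_3) : C_4 (6T10), PSL(2,5) (6T12) lacks at least one of them. Hence G = A_6 (6T15), of order 360.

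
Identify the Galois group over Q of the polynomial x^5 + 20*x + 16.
The polynomial f is an irreducible quintic over Q, so G = Gal(f/Q) is a transitive subgroup of S_5: one of C_5 (5T1, order 5), D_5 (5T2, order 10), F_20 (5T3, order 20), A_5 (5T4, order 60) or S_5 (5T5, order 120). The discriminant of f is 1024000000 = 32000^2, a perfect square, so G is contained in A_5. The transitive groups of degree 5 contained in A_5 are: C_5 (5T1, order 5), D_5 (5T2, order 10), A_5 (5T4, order 60). By Dedekind's theorem, for a prime p not dividing disc(f) the degrees of the irreducible factors of f mod p form the cycle type of an element of G. Factoring f modulo the 2 such primes p <= 7 (skipping 2, 5, which divide the discriminant), each new pattern first appears at: mod 3: f = (x^5 + 2x + 1), pattern 5; mod 7: f = (x + 2)(x + 3)(x^3 + 2x^2 + 5x + 5), pattern 3+1+1. No other pattern occurs in this range, so the set of observed cycle types is {5, 3+1+1}. Among the candidates above, the only group containing elements of all these cycle types is A_5 (5T4) — each of C_5 (5T1), D_5 (5T2) lacks at least one of them. Hence G = A_5 (5T4), of order 60.

5T4: A_5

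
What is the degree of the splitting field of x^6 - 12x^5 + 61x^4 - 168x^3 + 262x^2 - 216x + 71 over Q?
The degree of the splitting field over Q equals the order of the Galois group, so first determine the group. The polynomial f is an irreducible sextic over Q, so G = Gal(f/Q) is one of the 16 transitive subgroups 6T1, ..., 6T16 of S_6. The discriminant of f is 153664 = 392^2, a perfect square, so G is contained in A_6. The transitive groups of degree 6 contained in A_6 are: A_4 (6T4, order 12), S_4 (6T7, order 24), (C_3 x C_3) : C_4 (6T10, order 36), PSL(2,5) (6T12, order 60), A_6 (6T15, order 360). By Dedekind's theorem, for a prime p not dividing disc(f) the degrees of the irreducible factors of f mod p form the cycle type of an element of G. Factoring f modulo the 33 such primes p <= 149 (skipping 2, 7, which divide the discriminant), each new pattern first appears at: mod 3: f = (x^3 + 2x + 1)(x^3 + 2x + 2), pattern 3+3; mod 13: f = (x + 4)(x + 5)(x^2 + 9x + 9)(x^2 + 9x + 10), pattern 2+2+1+1. No other pattern occurs in this range, so the set of observed cycle types is {3+3, 2+2+1+1}. The candidates containing elements of all these cycle types are A_4 (6T4) of order 12, S_4 (6T7) of order 24, (C_3 x C_3) : C_4 (6T10) of order 36, PSL(2,5) (6T12) of order 60, A_6 (6T15) of order 360; the others are excluded. The observed types are precisely the cycle types that occur in A_4 (6T4) (apart from the identity). Each of the other remaining candidates has further cycle types, and by the Chebotarev density theorem the matching factorization patterns would occur for a proportion of primes equal to their share of the group: S_4 (6T7) additionally contains elements of type 4+2 (6 of its 24 elements, about 25% of primes); (C_3 x C_3) : C_4 (6T10) additionally contains elements of type 4+2, 3+1+1+1 (22 of its 36 elements, about 61% of primes); PSL(2,5) (6T12) additionally contains elements of type 5+1 (24 of its 60 elements, about 40% of primes); A_6 (6T15) additionally contains elements of type 5+1, 4+2, 3+1+1+1 (274 of its 360 elements, about 76% of primes). None of the 33 primes tested shows any such pattern (for each of these groups the chance of that is below 10^-4), which rules them out. Hence G = A_4 (6T4), of order 12. The Galois group A_4 (6T4) has order 12, so the splitting field has degree 12 over Q.

12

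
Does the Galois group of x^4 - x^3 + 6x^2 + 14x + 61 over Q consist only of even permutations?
No

The polynomial is irreducible of degree 4 over Q. Its discriminant is 66430125, which is not a perfect square. A Galois group lies in the alternating group exactly when the discriminant is a square in Q, so the Galois group (C_4) is not contained in A_4.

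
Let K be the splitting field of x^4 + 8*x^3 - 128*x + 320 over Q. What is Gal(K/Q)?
A_4 (also written A4)

The polynomial is an irreducible quartic over Q and its discriminant is 12230590464 = 110592^2, a perfect square, so the Galois group is contained in A_4. The resolvent cubic y^3 - 2304*y - 36864 is irreducible over Q. An irreducible resolvent with square discriminant gives A_4.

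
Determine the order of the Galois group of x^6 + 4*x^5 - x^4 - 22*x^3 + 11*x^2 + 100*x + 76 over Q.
The degree of the splitting field over Q equals the order of the Galois group, so first determine the group. The polynomial f is an irreducible sextic over Q, so G = Gal(f/Q) is one of the 16 transitive subgroups 6T1, ..., 6T16 of S_6. The discriminant of f is 90962560000 = 301600^2, a perfect square, so G is contained in A_6. The transitive groups of degree 6 contained in A_6 are: A_4 (6T4, order 12), S_4 (6T7, order 24), (C_3 x C_3) : C_4 (6T10, order 36), PSL(2,5) (6T12, order 60), A_6 (6T15, order 360). By Dedekind's theorem, for a prime p not dividing disc(f) the degrees of the irreducible factors of f mod p form the cycle type of an element of G. Factoring f modulo the 19 such primes p <= 83 (skipping 2, 5, 13, 29, which divide the discriminant), each new pattern first appears at: mod 3: f = (x^2 + 1)(x^4 + x^3 + x^2 + x + 1), pattern 4+2; mod 11: f = (x^3 + 5x^2 + 10x + 5)(x^3 + 10x^2 + 5x + 2), pattern 3+3; mod 19: f = (x)(x + 16)(x^2 + 3x + 14)(x^2 + 4x + 13), pattern 2+2+1+1; mod 61: f = (x + 15)(x + 25)(x + 32)(x^3 + 54x^2 + 7x + 35), pattern 3+1+1+1. No other pattern occurs in this range, so the set of observed cycle types is {4+2, 3+3, 2+2+1+1, 3+1+1+1}. The candidates containing elements of all these cycle types are (C_3 x C_3) : C_4 (6T10) of order 36, A_6 (6T15) of order 360; the others are excluded. The observed types are precisely the cycle types that occur in (C_3 x C_3) : C_4 (6T10) (apart from the identity). Each of the other remaining candidates has further cycle types, and by the Chebotarev density theorem the matching factorization patterns would occur for a proportion of primes equal to their share of the group: A_6 (6T15) additionally contains elements of type 5+1 (144 of its 360 elements, about 40% of primes). None of the 19 primes tested shows any such pattern (for each of these groups the chance of that is below 10^-4), which rules them out. Hence G = (C_3 x C_3) : C_4 (6T10), of order 36. The Galois group (C_3 x C_3) : C_4 (6T10) has order 36, so the splitting field has degree 36 over Q.

36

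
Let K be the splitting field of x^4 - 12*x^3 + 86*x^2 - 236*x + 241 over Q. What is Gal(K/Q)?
A_4

The polynomial is an irreducible quartic over Q and its discriminant is 822083584 = 28672^2, a perfect square, so the Galois group is contained in A_4. The resolvent cubic y^3 - 86*y^2 + 1868*y - 7496 is irreducible over Q. An irreducible resolvent with square discriminant gives A_4.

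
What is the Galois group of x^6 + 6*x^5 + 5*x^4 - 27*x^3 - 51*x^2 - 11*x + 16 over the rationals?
6T12: PSL(2,5)

The polynomial f is an irreducible sextic over Q, so G = Gal(f/Q) is one of the 16 transitive subgroups 6T1, ..., 6T16 of S_6. The discriminant of f is 30991489 = 5567^2, a perfect square, so G is contained in A_6. The transitive groups of degree 6 contained in A_6 are: A_4 (6T4, order 12), S_4 (6T7, order 24), (C_3 x C_3) : C_4 (6T10, order 36), PSL(2,5) (6T12, order 60), A_6 (6T15, order 360). By Dedekind's theorem, for a prime p not dividing disc(f) the degrees of the irreducible factors of f mod p form the cycle type of an element of G. Factoring f modulo the 21 such primes p <= 79 (skipping 19, which divides the discriminant), each new pattern first appears at: mod 2: f = (x)(x^5 + x^3 + x^2 + x + 1), pattern 5+1; mod 7: f = (x^3 + x^2 + 3x + 1)(x^3 + 5x^2 + 4x + 2), pattern 3+3; mod 61: f = (x + 38)(x + 60)(x^2 + 13x + 60)(x^2 + 17x + 55), pattern 2+2+1+1. No other pattern occurs in this range, so the set of observed cycle types is {5+1, 3+3, 2+2+1+1}. The candidates containing elements of all these cycle types are PSL(2,5) (6T12) of order 60, A_6 (6T15) of order 360; the others are excluded. The observed types are precisely the cycle types that occur in PSL(2,5) (6T12) (apart from the identity). Each of the other remaining candidates has further cycle types, and by the Chebotarev density theorem the matching factorization patterns would occur for a proportion of primes equal to their share of the group: A_6 (6T15) additionally contains elements of type 4+2, 3+1+1+1 (130 of its 360 elements, about 36% of primes). None of the 21 primes tested shows any such pattern (for each of these groups the chance of that is below 10^-4), which rules them out. Hence G = PSL(2,5) (6T12), of order 60.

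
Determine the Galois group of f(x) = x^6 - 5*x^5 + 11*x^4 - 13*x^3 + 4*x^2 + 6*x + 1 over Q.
The polynomial f is an irreducible sextic over Q, so G = Gal(f/Q) is one of the 16 transitive subgroups 6T1, ..., 6T16 of S_6. The discriminant of f is 525625 = 725^2, a perfect square, so G is contained in A_6. The transitive groups of degree 6 contained in A_6 are: A_4 (6T4, order 12), S_4 (6T7, order 24), (C_3 x C_3) : C_4 (6T10, order 36), PSL(2,5) (6T12, order 60), A_6 (6T15, order 360). By Dedekind's theorem, for a prime p not dividing disc(f) the degrees of the irreducible factors of f mod p form the cycle type of an element of G. Factoring f modulo the 19 such primes p <= 73 (skipping 5, 29, which divide the discriminant), each new pattern first appears at: mod 2: f = (x^2 + x + 1)(x^4 + x + 1), pattern 4+2; mod 11: f = (x^3 + x^2 + 3x + 1)(x^3 + 5x^2 + 3x + 1), pattern 3+3; mod 19: f = (x + 10)(x + 11)(x^2 + 2x + 2)(x^2 + 10x + 7), pattern 2+2+1+1; mod 61: f = (x + 27)(x + 34)(x + 41)(x^3 + 15x^2 + 3x + 1), pattern 3+1+1+1. No other pattern occurs in this range, so the set of observed cycle types is {4+2, 3+3, 2+2+1+1, 3+1+1+1}. The candidates containing elements of all these cycle types are (C_3 x C_3) : C_4 (6T10) of order 36, A_6 (6T15) of order 360; the others are excluded. The observed types are precisely the cycle types that occur in (C_3 x C_3) : C_4 (6T10) (apart from the identity). Each of the other remaining candidates has further cycle types, and by the Chebotarev density theorem the matching factorization patterns would occur for a proportion of primes equal to their share of the group: A_6 (6T15) additionally contains elements of type 5+1 (144 of its 360 elements, about 40% of primes). None of the 19 primes tested shows any such pattern (for each of these groups the chance of that is below 10^-4), which rules them out. Hence G = (C_3 x C_3) : C_4 (6T10), of order 36.

(C_3 x C_3) : C_4 (order 36)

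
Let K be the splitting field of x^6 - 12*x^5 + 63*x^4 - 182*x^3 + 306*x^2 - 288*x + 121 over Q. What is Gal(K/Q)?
The polynomial f is an irreducible sextic over Q, so G = Gal(f/Q) is one of the 16 transitive subgroups 6T1, ..., 6T16 of S_6. The discriminant of f is -16003008, which is not a perfect square, so G is not contained in A_6. The transitive groups of degree 6 not contained in A_6 are: C_6 (6T1, order 6), S_3 (6T2, order 6), D_6 (6T3, order 12), C_3 x S_3 (6T5, order 18), A_4 x C_2 (6T6, order 24), S_4 (6T8, order 24), S_3 x S_3 (6T9, order 36), S_4 x C_2 (6T11, order 48), (S_3 x S_3) : C_2 (6T13, order 72), PGL(2,5) (6T14, order 120), S_6 (6T16, order 720). By Dedekind's theorem, for a prime p not dividing disc(f) the degrees of the irreducible factors of f mod p form the cycle type of an element of G. Factoring f modulo the 21 such primes p <= 89 (skipping 2, 3, 7, which divide the discriminant), each new pattern first appears at: mod 5: f = (x^6 + 3x^5 + 3x^4 + 3x^3 + x^2 + 2x + 1), pattern 6; mod 11: f = (x)(x^5 + 10x^4 + 8x^3 + 5x^2 + 9x + 9), pattern 5+1; mod 13: f = (x + 6)(x + 10)(x^4 + 11x^3 + 9x^2 + 2x + 7), pattern 4+1+1; mod 23: f = (x + 14)(x + 18)(x^2 + 11x + 14)(x^2 + 14x + 16), pattern 2+2+1+1; mod 43: f = (x^3 + 13x^2 + 20x + 27)(x^3 + 18x^2 + 24x + 22), pattern 3+3; mod 61: f = (x^2 + 10x + 35)(x^2 + 14x + 41)(x^2 + 25x + 40), pattern 2+2+2. No other pattern occurs in this range, so the set of observed cycle types is {6, 5+1, 4+1+1, 2+2+1+1, 3+3, 2+2+2}. The candidates containing elements of all these cycle types are PGL(2,5) (6T14) of order 120, S_6 (6T16) of order 720; the others are excluded. The observed types are precisely the cycle types that occur in PGL(2,5) (6T14) (apart from the identity). Each of the other remaining candidates has further cycle types, and by the Chebotarev density theorem the matching factorization patterns would occur for a proportion of primes equal to their share of the group: S_6 (6T16) additionally contains elements of type 4+2, 3+2+1, 3+1+1+1, 2+1+1+1+1 (265 of its 720 elements, about 37% of primes). None of the 21 primes tested shows any such pattern (for each of these groups the chance of that is below 10^-4), which rules them out. Hence G = PGL(2,5) (6T14), of order 120.

PGL(2,5) (order 120)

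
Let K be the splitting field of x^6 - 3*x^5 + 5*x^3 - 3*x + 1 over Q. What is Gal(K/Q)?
The polynomial f is an irreducible sextic over Q, so G = Gal(f/Q) is one of the 16 transitive subgroups 6T1, ..., 6T16 of S_6. The discriminant of f is -34992, which is not a perfect square, so G is not contained in A_6. The transitive groups of degree 6 not contained in A_6 are: C_6 (6T1, order 6), S_3 (6T2, order 6), D_6 (6T3, order 12), C_3 x S_3 (6T5, order 18), A_4 x C_2 (6T6, order 24), S_4 (6T8, order 24), S_3 x S_3 (6T9, order 36), S_4 x C_2 (6T11, order 48), (S_3 x S_3) : C_2 (6T13, order 72), PGL(2,5) (6T14, order 120), S_6 (6T16, order 720). By Dedekind's theorem, for a prime p not dividing disc(f) the degrees of the irreducible factors of f mod p form the cycle type of an element of G. Factoring f modulo the 23 such primes p <= 97 (skipping 2, 3, which divide the discriminant), each new pattern first appears at: mod 5: f = (x^2 + x + 1)(x^2 + 2x + 3)(x^2 + 4x + 2), pattern 2+2+2; mod 7: f = (x^3 + x^2 + 3x + 1)(x^3 + 3x^2 + x + 1), pattern 3+3; mod 31: f = (x + 3)(x + 7)(x + 9)(x + 21)(x + 23)(x + 27), pattern 1+1+1+1+1+1. No other pattern occurs in this range, so the set of observed cycle types is {2+2+2, 3+3, 1+1+1+1+1+1}. The candidates containing elements of all these cycle types are C_6 (6T1) of order 6, S_3 (6T2) of order 6, D_6 (6T3) of order 12, C_3 x S_3 (6T5) of order 18, A_4 x C_2 (6T6) of order 24, S_4 (6T8) of order 24, S_3 x S_3 (6T9) of order 36, S_4 x C_2 (6T11) of order 48, (S_3 x S_3) : C_2 (6T13) of order 72, PGL(2,5) (6T14) of order 120, S_6 (6T16) of order 720; the others are excluded. The observed types are precisely the cycle types that occur in S_3 (6T2). Each of the other remaining candidates has further cycle types, and by the Chebotarev density theorem the matching factorization patterns would occur for a proportion of primes equal to their share of the group: C_6 (6T1) additionally contains elements of type 6 (2 of its 6 elements, about 33% of primes); D_6 (6T3) additionally contains elements of type 6, 2+2+1+1 (5 of its 12 elements, about 42% of primes); C_3 x S_3 (6T5) additionally contains elements of type 6, 3+1+1+1 (10 of its 18 elements, about 56% of primes); A_4 x C_2 (6T6) additionally contains elements of type 6, 2+2+1+1, 2+1+1+1+1 (14 of its 24 elements, about 58% of primes); S_4 (6T8) additionally contains elements of type 4+1+1, 2+2+1+1 (9 of its 24 elements, about 38% of primes); S_3 x S_3 (6T9) additionally contains elements of type 6, 3+1+1+1, 2+2+1+1 (25 of its 36 elements, about 69% of primes); S_4 x C_2 (6T11) additionally contains elements of type 6, 4+2, 4+1+1, 2+2+1+1, 2+1+1+1+1 (32 of its 48 elements, about 67% of primes); (S_3 x S_3) : C_2 (6T13) additionally contains elements of type 6, 4+2, 3+2+1, 3+1+1+1, 2+2+1+1, 2+1+1+1+1 (61 of its 72 elements, about 85% of primes); PGL(2,5) (6T14) additionally contains elements of type 6, 5+1, 4+1+1, 2+2+1+1 (89 of its 120 elements, about 74% of primes); S_6 (6T16) additionally contains elements of type 6, 5+1, 4+2, 4+1+1, 3+2+1, 3+1+1+1, 2+2+1+1, 2+1+1+1+1 (664 of its 720 elements, about 92% of primes). None of the 23 primes tested shows any such pattern (for each of these groups the chance of that is below 10^-4), which rules them out. Hence G = S_3 (6T2), of order 6.

S_3 (also written S3)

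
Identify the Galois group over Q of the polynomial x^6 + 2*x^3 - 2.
S_3 x S_3 (order 36)

The polynomial f is an irreducible sextic over Q, so G = Gal(f/Q) is one of the 16 transitive subgroups 6T1, ..., 6T16 of S_6. The discriminant of f is 5038848, which is not a perfect square, so G is not contained in A_6. The transitive groups of degree 6 not contained in A_6 are: C_6 (6T1, order 6), S_3 (6T2, order 6), D_6 (6T3, order 12), C_3 x S_3 (6T5, order 18), A_4 x C_2 (6T6, order 24), S_4 (6T8, order 24), S_3 x S_3 (6T9, order 36), S_4 x C_2 (6T11, order 48), (S_3 x S_3) : C_2 (6T13, order 72), PGL(2,5) (6T14, order 120), S_6 (6T16, order 720). By Dedekind's theorem, for a prime p not dividing disc(f) the degrees of the irreducible factors of f mod p form the cycle type of an element of G. Factoring f modulo the 23 such primes p <= 97 (skipping 2, 3, which divide the discriminant), each new pattern first appears at: mod 5: f = (x^6 + 2x^3 + 3), pattern 6; mod 11: f = (x + 6)(x + 8)(x^2 + 3x + 9)(x^2 + 5x + 3), pattern 2+2+1+1; mod 13: f = (x + 7)(x + 8)(x + 11)(x^3 + 10), pattern 3+1+1+1; mod 31: f = (x^2 + 17x + 27)(x^2 + 22x + 11)(x^2 + 23x + 24), pattern 2+2+2; mod 97: f = (x^3 + 11)(x^3 + 88), pattern 3+3. No other pattern occurs in this range, so the set of observed cycle types is {6, 2+2+1+1, 3+1+1+1, 2+2+2, 3+3}. The candidates containing elements of all these cycle types are S_3 x S_3 (6T9) of order 36, (S_3 x S_3) : C_2 (6T13) of order 72, S_6 (6T16) of order 720; the others are excluded. The observed types are precisely the cycle types that occur in S_3 x S_3 (6T9) (apart from the identity). Each of the other remaining candidates has further cycle types, and by the Chebotarev density theorem the matching factorization patterns would occur for a proportion of primes equal to their share of the group: (S_3 x S_3) : C_2 (6T13) additionally contains elements of type 4+2, 3+2+1, 2+1+1+1+1 (36 of its 72 elements, about 50% of primes); S_6 (6T16) additionally contains elements of type 5+1, 4+2, 4+1+1, 3+2+1, 2+1+1+1+1 (459 of its 720 elements, about 64% of primes). None of the 23 primes tested shows any such pattern (for each of these groups the chance of that is below 10^-4), which rules them out. Hence G = S_3 x S_3 (6T9), of order 36.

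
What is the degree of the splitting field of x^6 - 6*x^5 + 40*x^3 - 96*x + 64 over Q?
6

The degree of the splitting field over Q equals the order of the Galois group, so first determine the group. The polynomial f is an irreducible sextic over Q, so G = Gal(f/Q) is one of the 16 transitive subgroups 6T1, ..., 6T16 of S_6. The discriminant of f is -37572373905408, which is not a perfect square, so G is not contained in A_6. The transitive groups of degree 6 not contained in A_6 are: C_6 (6T1, order 6), S_3 (6T2, order 6), D_6 (6T3, order 12), C_3 x S_3 (6T5, order 18), A_4 x C_2 (6T6, order 24), S_4 (6T8, order 24), S_3 x S_3 (6T9, order 36), S_4 x C_2 (6T11, order 48), (S_3 x S_3) : C_2 (6T13, order 72), PGL(2,5) (6T14, order 120), S_6 (6T16, order 720). By Dedekind's theorem, for a prime p not dividing disc(f) the degrees of the irreducible factors of f mod p form the cycle type of an element of G. Factoring f modulo the 23 such primes p <= 97 (skipping 2, 3, which divide the discriminant), each new pattern first appears at: mod 5: f = (x^2 + 2x + 4)(x^2 + 3x + 3)(x^2 + 4x + 2), pattern 2+2+2; mod 7: f = (x^3 + 2x^2 + 5x + 1)(x^3 + 6x^2 + 4x + 1), pattern 3+3; mod 31: f = (x + 6)(x + 11)(x + 14)(x + 15)(x + 18)(x + 23), pattern 1+1+1+1+1+1. No other pattern occurs in this range, so the set of observed cycle types is {2+2+2, 3+3, 1+1+1+1+1+1}. The candidates containing elements of all these cycle types are C_6 (6T1) of order 6, S_3 (6T2) of order 6, D_6 (6T3) of order 12, C_3 x S_3 (6T5) of order 18, A_4 x C_2 (6T6) of order 24, S_4 (6T8) of order 24, S_3 x S_3 (6T9) of order 36, S_4 x C_2 (6T11) of order 48, (S_3 x S_3) : C_2 (6T13) of order 72, PGL(2,5) (6T14) of order 120, S_6 (6T16) of order 720; the others are excluded. The observed types are precisely the cycle types that occur in S_3 (6T2). Each of the other remaining candidates has further cycle types, and by the Chebotarev density theorem the matching factorization patterns would occur for a proportion of primes equal to their share of the group: C_6 (6T1) additionally contains elements of type 6 (2 of its 6 elements, about 33% of primes); D_6 (6T3) additionally contains elements of type 6, 2+2+1+1 (5 of its 12 elements, about 42% of primes); C_3 x S_3 (6T5) additionally contains elements of type 6, 3+1+1+1 (10 of its 18 elements, about 56% of primes); A_4 x C_2 (6T6) additionally contains elements of type 6, 2+2+1+1, 2+1+1+1+1 (14 of its 24 elements, about 58% of primes); S_4 (6T8) additionally contains elements of type 4+1+1, 2+2+1+1 (9 of its 24 elements, about 38% of primes); S_3 x S_3 (6T9) additionally contains elements of type 6, 3+1+1+1, 2+2+1+1 (25 of its 36 elements, about 69% of primes); S_4 x C_2 (6T11) additionally contains elements of type 6, 4+2, 4+1+1, 2+2+1+1, 2+1+1+1+1 (32 of its 48 elements, about 67% of primes); (S_3 x S_3) : C_2 (6T13) additionally contains elements of type 6, 4+2, 3+2+1, 3+1+1+1, 2+2+1+1, 2+1+1+1+1 (61 of its 72 elements, about 85% of primes); PGL(2,5) (6T14) additionally contains elements of type 6, 5+1, 4+1+1, 2+2+1+1 (89 of its 120 elements, about 74% of primes); S_6 (6T16) additionally contains elements of type 6, 5+1, 4+2, 4+1+1, 3+2+1, 3+1+1+1, 2+2+1+1, 2+1+1+1+1 (664 of its 720 elements, about 92% of primes). None of the 23 primes tested shows any such pattern (for each of these groups the chance of that is below 10^-4), which rules them out. Hence G = S_3 (6T2), of order 6. The Galois group S_3 (6T2) has order 6, so the splitting field has degree 6 over Q.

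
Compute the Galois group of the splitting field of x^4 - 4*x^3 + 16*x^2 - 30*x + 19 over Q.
The polynomial is an irreducible quartic over Q and its discriminant is 195536, which is not a perfect square, so the Galois group is not contained in A_4. The resolvent cubic y^3 - 16*y^2 + 44*y + 12 is irreducible over Q. An irreducible resolvent with non-square discriminant gives S_4.

4T5: S_4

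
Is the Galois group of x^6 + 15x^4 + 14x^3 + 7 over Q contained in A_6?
The polynomial is irreducible of degree 6 over Q. Its discriminant is -5217636731328, which is not a perfect square. A Galois group lies in the alternating group exactly when the discriminant is a square in Q, so the Galois group (PGL(2,5)) is not contained in A_6.

No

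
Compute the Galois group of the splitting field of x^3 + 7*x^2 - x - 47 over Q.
The polynomial is an irreducible cubic over Q and its discriminant is 10816 = 104^2, a perfect square. For an irreducible cubic, a square discriminant forces the Galois group to be A_3, the cyclic group of order 3.

3T1: C_3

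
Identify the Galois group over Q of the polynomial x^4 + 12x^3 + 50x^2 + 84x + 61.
4T2: V_4

The polynomial is an irreducible quartic over Q and its discriminant is 589824 = 768^2, a perfect square, so the Galois group is contained in A_4. The resolvent cubic y^3 - 50*y^2 + 764*y - 3640 splits completely over Q, which gives the Klein four-group V_4.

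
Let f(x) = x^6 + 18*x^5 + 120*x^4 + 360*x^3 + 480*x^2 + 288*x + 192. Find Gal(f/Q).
The polynomial f is an irreducible sextic over Q, so G = Gal(f/Q) is one of the 16 transitive subgroups 6T1, ..., 6T16 of S_6. The discriminant of f is -37572373905408, which is not a perfect square, so G is not contained in A_6. The transitive groups of degree 6 not contained in A_6 are: C_6 (6T1, order 6), S_3 (6T2, order 6), D_6 (6T3, order 12), C_3 x S_3 (6T5, order 18), A_4 x C_2 (6T6, order 24), S_4 (6T8, order 24), S_3 x S_3 (6T9, order 36), S_4 x C_2 (6T11, order 48), (S_3 x S_3) : C_2 (6T13, order 72), PGL(2,5) (6T14, order 120), S_6 (6T16, order 720). By Dedekind's theorem, for a prime p not dividing disc(f) the degrees of the irreducible factors of f mod p form the cycle type of an element of G. Factoring f modulo the 23 such primes p <= 97 (skipping 2, 3, which divide the discriminant), each new pattern first appears at: mod 5: f = (x^2 + 3)(x^2 + x + 1)(x^2 + 2x + 4), pattern 2+2+2; mod 7: f = (x^3 + 6x + 5)(x^3 + 4x^2 + 2x + 2), pattern 3+3; mod 31: f = (x + 10)(x + 15)(x + 18)(x + 19)(x + 22)(x + 27), pattern 1+1+1+1+1+1. No other pattern occurs in this range, so the set of observed cycle types is {2+2+2, 3+3, 1+1+1+1+1+1}. The candidates containing elements of all these cycle types are C_6 (6T1) of order 6, S_3 (6T2) of order 6, D_6 (6T3) of order 12, C_3 x S_3 (6T5) of order 18, A_4 x C_2 (6T6) of order 24, S_4 (6T8) of order 24, S_3 x S_3 (6T9) of order 36, S_4 x C_2 (6T11) of order 48, (S_3 x S_3) : C_2 (6T13) of order 72, PGL(2,5) (6T14) of order 120, S_6 (6T16) of order 720; the others are excluded. The observed types are precisely the cycle types that occur in S_3 (6T2). Each of the other remaining candidates has further cycle types, and by the Chebotarev density theorem the matching factorization patterns would occur for a proportion of primes equal to their share of the group: C_6 (6T1) additionally contains elements of type 6 (2 of its 6 elements, about 33% of primes); D_6 (6T3) additionally contains elements of type 6, 2+2+1+1 (5 of its 12 elements, about 42% of primes); C_3 x S_3 (6T5) additionally contains elements of type 6, 3+1+1+1 (10 of its 18 elements, about 56% of primes); A_4 x C_2 (6T6) additionally contains elements of type 6, 2+2+1+1, 2+1+1+1+1 (14 of its 24 elements, about 58% of primes); S_4 (6T8) additionally contains elements of type 4+1+1, 2+2+1+1 (9 of its 24 elements, about 38% of primes); S_3 x S_3 (6T9) additionally contains elements of type 6, 3+1+1+1, 2+2+1+1 (25 of its 36 elements, about 69% of primes); S_4 x C_2 (6T11) additionally contains elements of type 6, 4+2, 4+1+1, 2+2+1+1, 2+1+1+1+1 (32 of its 48 elements, about 67% of primes); (S_3 x S_3) : C_2 (6T13) additionally contains elements of type 6, 4+2, 3+2+1, 3+1+1+1, 2+2+1+1, 2+1+1+1+1 (61 of its 72 elements, about 85% of primes); PGL(2,5) (6T14) additionally contains elements of type 6, 5+1, 4+1+1, 2+2+1+1 (89 of its 120 elements, about 74% of primes); S_6 (6T16) additionally contains elements of type 6, 5+1, 4+2, 4+1+1, 3+2+1, 3+1+1+1, 2+2+1+1, 2+1+1+1+1 (664 of its 720 elements, about 92% of primes). None of the 23 primes tested shows any such pattern (for each of these groups the chance of that is below 10^-4), which rules them out. Hence G = S_3 (6T2), of order 6.

S_3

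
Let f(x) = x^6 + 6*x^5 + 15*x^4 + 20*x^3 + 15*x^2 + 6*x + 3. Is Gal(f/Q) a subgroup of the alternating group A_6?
No

The polynomial is irreducible of degree 6 over Q. Its discriminant is -1492992, which is not a perfect square. A Galois group lies in the alternating group exactly when the discriminant is a square in Q, so the Galois group (D_6) is not contained in A_6.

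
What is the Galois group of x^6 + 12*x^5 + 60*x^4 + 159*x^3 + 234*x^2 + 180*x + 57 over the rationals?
The polynomial f is an irreducible sextic over Q, so G = Gal(f/Q) is one of the 16 transitive subgroups 6T1, ..., 6T16 of S_6. The discriminant of f is -19683, which is not a perfect square, so G is not contained in A_6. The transitive groups of degree 6 not contained in A_6 are: C_6 (6T1, order 6), S_3 (6T2, order 6), D_6 (6T3, order 12), C_3 x S_3 (6T5, order 18), A_4 x C_2 (6T6, order 24), S_4 (6T8, order 24), S_3 x S_3 (6T9, order 36), S_4 x C_2 (6T11, order 48), (S_3 x S_3) : C_2 (6T13, order 72), PGL(2,5) (6T14, order 120), S_6 (6T16, order 720). By Dedekind's theorem, for a prime p not dividing disc(f) the degrees of the irreducible factors of f mod p form the cycle type of an element of G. Factoring f modulo the 37 such primes p <= 163 (skipping 3, which divides the discriminant), each new pattern first appears at: mod 2: f = (x^6 + x^3 + 1), pattern 6; mod 7: f = (x^3 + 6x^2 + 5x + 3)(x^3 + 6x^2 + 5x + 5), pattern 3+3; mod 17: f = (x^2 + 14)(x^2 + x + 16)(x^2 + 11x + 2), pattern 2+2+2; mod 19: f = (x)(x + 6)(x + 7)(x + 8)(x + 11)(x + 18), pattern 1+1+1+1+1+1. No other pattern occurs in this range, so the set of observed cycle types is {6, 3+3, 2+2+2, 1+1+1+1+1+1}. The candidates containing elements of all these cycle types are C_6 (6T1) of order 6, D_6 (6T3) of order 12, C_3 x S_3 (6T5) of order 18, A_4 x C_2 (6T6) of order 24, S_3 x S_3 (6T9) of order 36, S_4 x C_2 (6T11) of order 48, (S_3 x S_3) : C_2 (6T13) of order 72, PGL(2,5) (6T14) of order 120, S_6 (6T16) of order 720; the others are excluded. The observed types are precisely the cycle types that occur in C_6 (6T1). Each of the other remaining candidates has further cycle types, and by the Chebotarev density theorem the matching factorization patterns would occur for a proportion of primes equal to their share of the group: D_6 (6T3) additionally contains elements of type 2+2+1+1 (3 of its 12 elements, about 25% of primes); C_3 x S_3 (6T5) additionally contains elements of type 3+1+1+1 (4 of its 18 elements, about 22% of primes); A_4 x C_2 (6T6) additionally contains elements of type 2+2+1+1, 2+1+1+1+1 (6 of its 24 elements, about 25% of primes); S_3 x S_3 (6T9) additionally contains elements of type 3+1+1+1, 2+2+1+1 (13 of its 36 elements, about 36% of primes); S_4 x C_2 (6T11) additionally contains elements of type 4+2, 4+1+1, 2+2+1+1, 2+1+1+1+1 (24 of its 48 elements, about 50% of primes); (S_3 x S_3) : C_2 (6T13) additionally contains elements of type 4+2, 3+2+1, 3+1+1+1, 2+2+1+1, 2+1+1+1+1 (49 of its 72 elements, about 68% of primes); PGL(2,5) (6T14) additionally contains elements of type 5+1, 4+1+1, 2+2+1+1 (69 of its 120 elements, about 58% of primes); S_6 (6T16) additionally contains elements of type 5+1, 4+2, 4+1+1, 3+2+1, 3+1+1+1, 2+2+1+1, 2+1+1+1+1 (544 of its 720 elements, about 76% of primes). None of the 37 primes tested shows any such pattern (for each of these groups the chance of that is below 10^-4), which rules them out. Hence G = C_6 (6T1), of order 6.

C_6 (order 6)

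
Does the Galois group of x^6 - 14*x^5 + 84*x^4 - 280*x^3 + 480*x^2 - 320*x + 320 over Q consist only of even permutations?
Yes

The polynomial is irreducible of degree 6 over Q. Its discriminant is 564385546240000 = 23756800^2, a perfect square. A Galois group lies in the alternating group exactly when the discriminant is a square in Q, so the Galois group ((C_3 x C_3) : C_4) is contained in A_6.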